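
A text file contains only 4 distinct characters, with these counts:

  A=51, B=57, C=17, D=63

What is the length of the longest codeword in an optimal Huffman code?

Merge the two lowest-weight nodes at each step:
C(17) + A(51) → 68
B(57) + D(63) → 120
68 + 120 → 188
Maximum depth reached is 2.

2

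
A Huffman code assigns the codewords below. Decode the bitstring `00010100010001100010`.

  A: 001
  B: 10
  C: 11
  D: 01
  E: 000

EBBAECEB

Read left to right; each codeword is recognised as soon as it completes (prefix code):
  000→E | 10→B | 10→B | 001→A | 000→E | 11→C | 000→E | 10→B
Decoded message: EBBAECEB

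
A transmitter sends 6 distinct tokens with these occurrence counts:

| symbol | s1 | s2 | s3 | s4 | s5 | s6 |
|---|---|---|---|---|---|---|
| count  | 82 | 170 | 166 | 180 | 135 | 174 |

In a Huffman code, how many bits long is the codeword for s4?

Repeatedly merge the two smallest:
s1(82) + s5(135) → 217
s3(166) + s2(170) → 336
s6(174) + s4(180) → 354
217 + 336 → 553
354 + 553 → 907
s4 sits 2 levels below the root, so its codeword is 2 bits.

2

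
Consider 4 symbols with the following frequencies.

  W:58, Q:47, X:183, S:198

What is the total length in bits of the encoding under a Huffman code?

Merge the two smallest weights repeatedly:
combine Q(47), W(58) → 105
combine 105, X(183) → 288
combine S(198), 288 → 486
The encoded length is the sum of every internal node's weight: 105 + 288 + 486 = 879 bits.

879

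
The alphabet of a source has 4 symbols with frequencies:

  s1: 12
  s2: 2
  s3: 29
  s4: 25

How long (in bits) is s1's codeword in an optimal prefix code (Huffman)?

3

Build the tree from the bottom:
combine s2(2), s1(12) → 14
combine 14, s4(25) → 39
combine s3(29), 39 → 68
The subtree containing s1 is merged 3 times, so code length = 3.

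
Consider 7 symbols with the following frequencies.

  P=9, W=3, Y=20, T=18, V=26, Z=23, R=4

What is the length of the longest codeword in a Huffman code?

5

Merge the two lowest-weight nodes at each step:
merge W(3) and R(4): 7
merge 7 and P(9): 16
merge 16 and T(18): 34
merge Y(20) and Z(23): 43
merge V(26) and 34: 60
merge 43 and 60: 103
The rarest symbols sit at the bottom; the longest codeword is 5 bits.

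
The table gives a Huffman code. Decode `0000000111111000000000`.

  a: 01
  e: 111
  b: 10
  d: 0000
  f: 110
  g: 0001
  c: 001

Read left to right; each codeword is recognised as soon as it completes (prefix code):
  0000→d | 0001→g | 111→e | 110→f | 0000→d | 0000→d
Decoded message: dgefdd

dgefdd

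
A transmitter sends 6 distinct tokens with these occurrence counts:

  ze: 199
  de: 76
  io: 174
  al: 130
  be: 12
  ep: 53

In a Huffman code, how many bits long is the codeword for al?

Repeatedly merge the two smallest:
be(12) + ep(53) → 65
65 + de(76) → 141
al(130) + 141 → 271
io(174) + ze(199) → 373
271 + 373 → 644
al's leaf is at depth 2, giving a 2-bit codeword.

2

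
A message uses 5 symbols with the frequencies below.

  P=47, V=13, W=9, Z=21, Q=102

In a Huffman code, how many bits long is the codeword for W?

Build the tree from the bottom:
merge W(9) and V(13): 22
merge Z(21) and 22: 43
merge 43 and P(47): 90
merge 90 and Q(102): 192
W's leaf is at depth 4, giving a 4-bit codeword.

4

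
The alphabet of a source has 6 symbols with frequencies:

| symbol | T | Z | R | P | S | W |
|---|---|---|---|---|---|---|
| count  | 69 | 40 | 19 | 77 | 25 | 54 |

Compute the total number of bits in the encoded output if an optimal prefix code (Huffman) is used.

696

Greedily combine the two least-frequent nodes:
combine R(19), S(25) → 44
combine Z(40), 44 → 84
combine W(54), T(69) → 123
combine P(77), 84 → 161
combine 123, 161 → 284
Total encoded bits = sum of merged weights = 44 + 84 + 123 + 161 + 284 = 696.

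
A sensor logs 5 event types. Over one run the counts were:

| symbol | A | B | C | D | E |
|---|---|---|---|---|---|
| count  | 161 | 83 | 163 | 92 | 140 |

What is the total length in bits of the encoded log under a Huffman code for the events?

Build the Huffman tree bottom-up:
B(83) + D(92) → 175
E(140) + A(161) → 301
C(163) + 175 → 338
301 + 338 → 639
The encoded length is the sum of every internal node's weight: 175 + 301 + 338 + 639 = 1453 bits.

1453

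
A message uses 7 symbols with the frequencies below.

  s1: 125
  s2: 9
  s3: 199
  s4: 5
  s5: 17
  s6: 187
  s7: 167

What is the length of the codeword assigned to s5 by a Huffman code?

Huffman merges, smallest pair first:
s4(5) + s2(9) → 14
14 + s5(17) → 31
31 + s1(125) → 156
156 + s7(167) → 323
s6(187) + s3(199) → 386
323 + 386 → 709
s5's leaf is at depth 4, giving a 4-bit codeword.

4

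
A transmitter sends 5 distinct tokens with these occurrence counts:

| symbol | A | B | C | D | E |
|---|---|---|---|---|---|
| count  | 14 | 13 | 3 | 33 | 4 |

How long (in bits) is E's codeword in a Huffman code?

4

Repeatedly merge the two smallest:
combine C(3), E(4) → 7
combine 7, B(13) → 20
combine A(14), 20 → 34
combine D(33), 34 → 67
E sits 4 levels below the root, so its codeword is 4 bits.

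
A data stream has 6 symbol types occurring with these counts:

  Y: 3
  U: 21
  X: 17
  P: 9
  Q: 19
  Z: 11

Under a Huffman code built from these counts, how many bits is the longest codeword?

Merge the two lowest-weight nodes at each step:
Y(3) + P(9) → 12
Z(11) + 12 → 23
X(17) + Q(19) → 36
U(21) + 23 → 44
36 + 44 → 80
Maximum depth reached is 4.

4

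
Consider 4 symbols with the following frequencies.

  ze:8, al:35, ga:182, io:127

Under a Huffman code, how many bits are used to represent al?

Build the tree from the bottom:
combine ze(8), al(35) → 43
combine 43, io(127) → 170
combine 170, ga(182) → 352
al sits 3 levels below the root, so its codeword is 3 bits.

3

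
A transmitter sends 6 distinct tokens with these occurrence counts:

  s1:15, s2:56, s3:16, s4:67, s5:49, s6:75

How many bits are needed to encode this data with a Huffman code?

Build the Huffman tree bottom-up:
merge s1(15) and s3(16): 31
merge 31 and s5(49): 80
merge s2(56) and s4(67): 123
merge s6(75) and 80: 155
merge 123 and 155: 278
Total encoded bits = sum of merged weights = 31 + 80 + 123 + 155 + 278 = 667.

667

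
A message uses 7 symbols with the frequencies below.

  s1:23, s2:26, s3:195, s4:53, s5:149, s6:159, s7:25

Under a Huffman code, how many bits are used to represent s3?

2

Repeatedly merge the two smallest:
combine s1(23), s7(25) → 48
combine s2(26), 48 → 74
combine s4(53), 74 → 127
combine 127, s5(149) → 276
combine s6(159), s3(195) → 354
combine 276, 354 → 630
The subtree containing s3 is merged 2 times, so code length = 2.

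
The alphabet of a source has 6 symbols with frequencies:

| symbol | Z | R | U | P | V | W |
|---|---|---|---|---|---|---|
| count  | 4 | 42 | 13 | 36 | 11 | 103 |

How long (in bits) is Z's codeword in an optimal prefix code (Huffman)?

Build the tree from the bottom:
combine Z(4), V(11) → 15
combine U(13), 15 → 28
combine 28, P(36) → 64
combine R(42), 64 → 106
combine W(103), 106 → 209
The subtree containing Z is merged 5 times, so code length = 5.

5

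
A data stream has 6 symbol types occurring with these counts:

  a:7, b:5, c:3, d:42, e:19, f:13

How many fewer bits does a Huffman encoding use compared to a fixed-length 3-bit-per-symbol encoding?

Fixed-length: 3 bits × 89 symbols = 267 bits.
Huffman merges:
merge c(3) and b(5): 8
merge a(7) and 8: 15
merge f(13) and 15: 28
merge e(19) and 28: 47
merge d(42) and 47: 89
Huffman total = 8 + 15 + 28 + 47 + 89 = 187 bits.
Saving = 267 − 187 = 80 bits.

80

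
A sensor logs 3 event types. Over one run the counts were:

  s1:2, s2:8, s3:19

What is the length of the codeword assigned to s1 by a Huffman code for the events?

Huffman merges, smallest pair first:
merge s1(2) and s2(8): 10
merge 10 and s3(19): 29
The subtree containing s1 is merged 2 times, so code length = 2.

2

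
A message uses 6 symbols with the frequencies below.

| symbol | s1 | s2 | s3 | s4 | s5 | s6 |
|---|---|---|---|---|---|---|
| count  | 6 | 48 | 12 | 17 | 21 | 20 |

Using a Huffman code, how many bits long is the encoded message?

Merge the two smallest weights repeatedly:
s1(6) + s3(12) → 18
s4(17) + 18 → 35
s6(20) + s5(21) → 41
35 + 41 → 76
s2(48) + 76 → 124
The encoded length is the sum of every internal node's weight: 18 + 35 + 41 + 76 + 124 = 294 bits.

294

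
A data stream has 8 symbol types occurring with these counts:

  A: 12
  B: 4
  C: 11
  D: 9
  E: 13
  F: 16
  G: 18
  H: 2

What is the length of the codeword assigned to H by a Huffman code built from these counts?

5

Repeatedly merge the two smallest:
H(2) + B(4) → 6
6 + D(9) → 15
C(11) + A(12) → 23
E(13) + 15 → 28
F(16) + G(18) → 34
23 + 28 → 51
34 + 51 → 85
H's leaf is at depth 5, giving a 5-bit codeword.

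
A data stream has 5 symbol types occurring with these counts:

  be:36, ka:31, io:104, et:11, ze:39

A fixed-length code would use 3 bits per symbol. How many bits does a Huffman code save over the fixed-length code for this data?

Fixed-length: 3 bits × 221 symbols = 663 bits.
Huffman merges:
combine et(11), ka(31) → 42
combine be(36), ze(39) → 75
combine 42, 75 → 117
combine io(104), 117 → 221
Huffman total = 42 + 75 + 117 + 221 = 455 bits.
Saving = 663 − 455 = 208 bits.

208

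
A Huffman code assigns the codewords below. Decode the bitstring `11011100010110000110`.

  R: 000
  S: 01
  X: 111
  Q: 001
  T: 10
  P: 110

PXRTPRP

Read left to right; each codeword is recognised as soon as it completes (prefix code):
  110→P | 111→X | 000→R | 10→T | 110→P | 000→R | 110→P
Decoded message: PXRTPRP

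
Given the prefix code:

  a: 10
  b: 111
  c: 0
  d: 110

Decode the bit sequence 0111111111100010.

Read left to right; each codeword is recognised as soon as it completes (prefix code):
  0→c | 111→b | 111→b | 111→b | 10→a | 0→c | 0→c | 10→a
Decoded message: cbbbacca

cbbbacca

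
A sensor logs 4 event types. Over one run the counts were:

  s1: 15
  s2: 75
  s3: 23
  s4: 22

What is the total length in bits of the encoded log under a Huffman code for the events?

232

Merge the two smallest weights repeatedly:
s1(15) + s4(22) → 37
s3(23) + 37 → 60
60 + s2(75) → 135
The encoded length is the sum of every internal node's weight: 37 + 60 + 135 = 232 bits.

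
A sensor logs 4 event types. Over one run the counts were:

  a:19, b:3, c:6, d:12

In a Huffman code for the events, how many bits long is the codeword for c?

3

Build the tree from the bottom:
b(3) + c(6) → 9
9 + d(12) → 21
a(19) + 21 → 40
c's leaf is at depth 3, giving a 3-bit codeword.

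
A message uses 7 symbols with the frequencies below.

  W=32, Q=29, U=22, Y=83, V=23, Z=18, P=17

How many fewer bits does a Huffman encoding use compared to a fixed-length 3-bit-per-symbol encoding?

86

Fixed-length: 3 bits × 224 symbols = 672 bits.
Huffman merges:
P(17) + Z(18) → 35
U(22) + V(23) → 45
Q(29) + W(32) → 61
35 + 45 → 80
61 + 80 → 141
Y(83) + 141 → 224
Huffman total = 35 + 45 + 61 + 80 + 141 + 224 = 586 bits.
Saving = 672 − 586 = 86 bits.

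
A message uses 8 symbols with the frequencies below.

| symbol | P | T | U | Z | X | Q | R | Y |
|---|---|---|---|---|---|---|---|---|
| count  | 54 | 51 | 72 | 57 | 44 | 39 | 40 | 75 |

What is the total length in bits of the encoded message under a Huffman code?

1296

Merge the two smallest weights repeatedly:
combine Q(39), R(40) → 79
combine X(44), T(51) → 95
combine P(54), Z(57) → 111
combine U(72), Y(75) → 147
combine 79, 95 → 174
combine 111, 147 → 258
combine 174, 258 → 432
Total encoded bits = sum of merged weights = 79 + 95 + 111 + 147 + 174 + 258 + 432 = 1296.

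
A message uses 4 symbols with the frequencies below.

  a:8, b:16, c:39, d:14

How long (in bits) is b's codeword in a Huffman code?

Repeatedly merge the two smallest:
merge a(8) and d(14): 22
merge b(16) and 22: 38
merge 38 and c(39): 77
b sits 2 levels below the root, so its codeword is 2 bits.

2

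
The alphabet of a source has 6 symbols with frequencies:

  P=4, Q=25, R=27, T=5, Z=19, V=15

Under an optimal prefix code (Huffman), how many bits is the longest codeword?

Merge the two lowest-weight nodes at each step:
P(4) + T(5) → 9
9 + V(15) → 24
Z(19) + 24 → 43
Q(25) + R(27) → 52
43 + 52 → 95
Maximum depth reached is 4.

4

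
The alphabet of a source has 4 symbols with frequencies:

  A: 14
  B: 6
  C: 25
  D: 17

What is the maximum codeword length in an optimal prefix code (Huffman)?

3

Merge the two lowest-weight nodes at each step:
B(6) + A(14) → 20
D(17) + 20 → 37
C(25) + 37 → 62
Maximum depth reached is 3.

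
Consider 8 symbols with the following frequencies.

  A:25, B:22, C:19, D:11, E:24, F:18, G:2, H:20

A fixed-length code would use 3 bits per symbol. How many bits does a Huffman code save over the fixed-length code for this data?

Fixed-length: 3 bits × 141 symbols = 423 bits.
Huffman merges:
G(2) + D(11) → 13
13 + F(18) → 31
C(19) + H(20) → 39
B(22) + E(24) → 46
A(25) + 31 → 56
39 + 46 → 85
56 + 85 → 141
Huffman total = 13 + 31 + 39 + 46 + 56 + 85 + 141 = 411 bits.
Saving = 423 − 411 = 12 bits.

12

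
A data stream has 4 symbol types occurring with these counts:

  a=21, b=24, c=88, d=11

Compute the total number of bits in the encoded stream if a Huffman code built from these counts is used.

Greedily combine the two least-frequent nodes:
combine d(11), a(21) → 32
combine b(24), 32 → 56
combine 56, c(88) → 144
Total encoded bits = sum of merged weights = 32 + 56 + 144 = 232.

232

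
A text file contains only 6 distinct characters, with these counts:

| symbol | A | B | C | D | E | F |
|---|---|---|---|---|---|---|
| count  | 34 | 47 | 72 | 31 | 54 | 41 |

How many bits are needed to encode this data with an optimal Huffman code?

Merge the two smallest weights repeatedly:
D(31) + A(34) → 65
F(41) + B(47) → 88
E(54) + 65 → 119
C(72) + 88 → 160
119 + 160 → 279
The encoded length is the sum of every internal node's weight: 65 + 88 + 119 + 160 + 279 = 711 bits.

711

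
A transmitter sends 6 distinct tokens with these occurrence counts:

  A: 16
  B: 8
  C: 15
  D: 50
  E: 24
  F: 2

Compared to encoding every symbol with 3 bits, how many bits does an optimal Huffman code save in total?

90

Fixed-length: 3 bits × 115 symbols = 345 bits.
Huffman merges:
merge F(2) and B(8): 10
merge 10 and C(15): 25
merge A(16) and E(24): 40
merge 25 and 40: 65
merge D(50) and 65: 115
Huffman total = 10 + 25 + 40 + 65 + 115 = 255 bits.
Saving = 345 − 255 = 90 bits.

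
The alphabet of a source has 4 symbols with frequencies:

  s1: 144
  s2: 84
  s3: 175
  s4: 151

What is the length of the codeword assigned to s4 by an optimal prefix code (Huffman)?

Huffman merges, smallest pair first:
merge s2(84) and s1(144): 228
merge s4(151) and s3(175): 326
merge 228 and 326: 554
s4's leaf is at depth 2, giving a 2-bit codeword.

2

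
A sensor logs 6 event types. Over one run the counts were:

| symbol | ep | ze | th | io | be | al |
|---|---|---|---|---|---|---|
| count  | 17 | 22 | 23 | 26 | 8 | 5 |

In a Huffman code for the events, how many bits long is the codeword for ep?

3

Build the tree from the bottom:
merge al(5) and be(8): 13
merge 13 and ep(17): 30
merge ze(22) and th(23): 45
merge io(26) and 30: 56
merge 45 and 56: 101
The subtree containing ep is merged 3 times, so code length = 3.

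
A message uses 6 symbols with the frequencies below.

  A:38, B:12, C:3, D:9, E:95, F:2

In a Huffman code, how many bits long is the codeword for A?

Repeatedly merge the two smallest:
F(2) + C(3) → 5
5 + D(9) → 14
B(12) + 14 → 26
26 + A(38) → 64
64 + E(95) → 159
The subtree containing A is merged 2 times, so code length = 2.

2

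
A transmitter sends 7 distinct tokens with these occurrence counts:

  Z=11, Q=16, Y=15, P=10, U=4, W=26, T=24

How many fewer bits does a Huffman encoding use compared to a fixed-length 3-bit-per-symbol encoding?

36

Fixed-length: 3 bits × 106 symbols = 318 bits.
Huffman merges:
merge U(4) and P(10): 14
merge Z(11) and 14: 25
merge Y(15) and Q(16): 31
merge T(24) and 25: 49
merge W(26) and 31: 57
merge 49 and 57: 106
Huffman total = 14 + 25 + 31 + 49 + 57 + 106 = 282 bits.
Saving = 318 − 282 = 36 bits.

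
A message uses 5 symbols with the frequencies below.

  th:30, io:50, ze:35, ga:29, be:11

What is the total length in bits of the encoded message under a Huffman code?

Merge the two smallest weights repeatedly:
be(11) + ga(29) → 40
th(30) + ze(35) → 65
40 + io(50) → 90
65 + 90 → 155
Each symbol's bit-cost is frequency × depth; summing gives 350 bits (equivalently 40 + 65 + 90 + 155).

350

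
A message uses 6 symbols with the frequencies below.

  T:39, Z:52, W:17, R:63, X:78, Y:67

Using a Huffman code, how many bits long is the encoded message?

Greedily combine the two least-frequent nodes:
combine W(17), T(39) → 56
combine Z(52), 56 → 108
combine R(63), Y(67) → 130
combine X(78), 108 → 186
combine 130, 186 → 316
Each symbol's bit-cost is frequency × depth; summing gives 796 bits (equivalently 56 + 108 + 130 + 186 + 316).

796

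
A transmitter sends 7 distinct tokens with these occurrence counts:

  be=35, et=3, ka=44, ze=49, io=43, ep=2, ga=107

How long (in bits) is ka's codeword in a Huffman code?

Build the tree from the bottom:
merge ep(2) and et(3): 5
merge 5 and be(35): 40
merge 40 and io(43): 83
merge ka(44) and ze(49): 93
merge 83 and 93: 176
merge ga(107) and 176: 283
ka's leaf is at depth 3, giving a 3-bit codeword.

3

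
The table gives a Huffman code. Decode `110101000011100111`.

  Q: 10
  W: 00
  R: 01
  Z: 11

ZRRWWZQRZ

Read left to right; each codeword is recognised as soon as it completes (prefix code):
  11→Z | 01→R | 01→R | 00→W | 00→W | 11→Z | 10→Q | 01→R | 11→Z
Decoded message: ZRRWWZQRZ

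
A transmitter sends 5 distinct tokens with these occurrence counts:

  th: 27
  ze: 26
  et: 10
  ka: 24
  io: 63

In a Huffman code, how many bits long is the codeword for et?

Repeatedly merge the two smallest:
et(10) + ka(24) → 34
ze(26) + th(27) → 53
34 + 53 → 87
io(63) + 87 → 150
et's leaf is at depth 3, giving a 3-bit codeword.

3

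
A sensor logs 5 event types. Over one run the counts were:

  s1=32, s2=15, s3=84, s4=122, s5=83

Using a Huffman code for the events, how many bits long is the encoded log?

Merge the two smallest weights repeatedly:
merge s2(15) and s1(32): 47
merge 47 and s5(83): 130
merge s3(84) and s4(122): 206
merge 130 and 206: 336
The encoded length is the sum of every internal node's weight: 47 + 130 + 206 + 336 = 719 bits.

719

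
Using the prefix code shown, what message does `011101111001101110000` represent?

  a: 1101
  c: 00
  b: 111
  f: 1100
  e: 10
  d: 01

dabcafc

Read left to right; each codeword is recognised as soon as it completes (prefix code):
  01→d | 1101→a | 111→b | 00→c | 1101→a | 1100→f | 00→c
Decoded message: dabcafc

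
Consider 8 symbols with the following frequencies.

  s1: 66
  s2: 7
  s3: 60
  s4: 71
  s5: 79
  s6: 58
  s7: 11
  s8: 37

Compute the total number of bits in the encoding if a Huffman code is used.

1090

Greedily combine the two least-frequent nodes:
combine s2(7), s7(11) → 18
combine 18, s8(37) → 55
combine 55, s6(58) → 113
combine s3(60), s1(66) → 126
combine s4(71), s5(79) → 150
combine 113, 126 → 239
combine 150, 239 → 389
Total encoded bits = sum of merged weights = 18 + 55 + 113 + 126 + 150 + 239 + 389 = 1090.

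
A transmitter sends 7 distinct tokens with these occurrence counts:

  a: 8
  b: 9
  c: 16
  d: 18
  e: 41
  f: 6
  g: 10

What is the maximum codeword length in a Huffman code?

4

Merge the two lowest-weight nodes at each step:
merge f(6) and a(8): 14
merge b(9) and g(10): 19
merge 14 and c(16): 30
merge d(18) and 19: 37
merge 30 and 37: 67
merge e(41) and 67: 108
The first pair merged (f, a) ends up deepest, at depth 4.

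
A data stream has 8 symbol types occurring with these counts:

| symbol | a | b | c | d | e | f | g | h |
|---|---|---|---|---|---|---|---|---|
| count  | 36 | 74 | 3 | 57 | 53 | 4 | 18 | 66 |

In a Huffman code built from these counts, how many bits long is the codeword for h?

2

Build the tree from the bottom:
merge c(3) and f(4): 7
merge 7 and g(18): 25
merge 25 and a(36): 61
merge e(53) and d(57): 110
merge 61 and h(66): 127
merge b(74) and 110: 184
merge 127 and 184: 311
h's leaf is at depth 2, giving a 2-bit codeword.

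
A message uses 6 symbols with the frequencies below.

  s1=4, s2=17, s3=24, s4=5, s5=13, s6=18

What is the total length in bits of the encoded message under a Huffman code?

193

Build the Huffman tree bottom-up:
combine s1(4), s4(5) → 9
combine 9, s5(13) → 22
combine s2(17), s6(18) → 35
combine 22, s3(24) → 46
combine 35, 46 → 81
Total encoded bits = sum of merged weights = 9 + 22 + 35 + 46 + 81 = 193.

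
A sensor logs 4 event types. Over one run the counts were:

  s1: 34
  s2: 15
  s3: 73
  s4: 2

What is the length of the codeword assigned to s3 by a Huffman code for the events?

Huffman merges, smallest pair first:
s4(2) + s2(15) → 17
17 + s1(34) → 51
51 + s3(73) → 124
s3 is a child of the root — depth 1, so its codeword is a single bit.

1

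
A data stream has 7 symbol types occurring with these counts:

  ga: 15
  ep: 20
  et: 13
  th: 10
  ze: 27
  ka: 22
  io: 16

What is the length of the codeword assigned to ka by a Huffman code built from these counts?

3

Huffman merges, smallest pair first:
th(10) + et(13) → 23
ga(15) + io(16) → 31
ep(20) + ka(22) → 42
23 + ze(27) → 50
31 + 42 → 73
50 + 73 → 123
The subtree containing ka is merged 3 times, so code length = 3.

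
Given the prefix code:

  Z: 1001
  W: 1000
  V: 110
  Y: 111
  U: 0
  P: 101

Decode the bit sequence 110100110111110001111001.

Read left to right; each codeword is recognised as soon as it completes (prefix code):
  110→V | 1001→Z | 101→P | 111→Y | 1000→W | 111→Y | 1001→Z
Decoded message: VZPYWYZ

VZPYWYZ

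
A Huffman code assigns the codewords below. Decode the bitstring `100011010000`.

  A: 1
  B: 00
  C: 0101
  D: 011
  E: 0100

ABDEB

Read left to right; each codeword is recognised as soon as it completes (prefix code):
  1→A | 00→B | 011→D | 0100→E | 00→B
Decoded message: ABDEB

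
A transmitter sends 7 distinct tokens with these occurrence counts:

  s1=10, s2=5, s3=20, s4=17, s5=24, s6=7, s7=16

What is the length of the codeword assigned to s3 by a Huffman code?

Repeatedly merge the two smallest:
s2(5) + s6(7) → 12
s1(10) + 12 → 22
s7(16) + s4(17) → 33
s3(20) + 22 → 42
s5(24) + 33 → 57
42 + 57 → 99
s3 sits 2 levels below the root, so its codeword is 2 bits.

2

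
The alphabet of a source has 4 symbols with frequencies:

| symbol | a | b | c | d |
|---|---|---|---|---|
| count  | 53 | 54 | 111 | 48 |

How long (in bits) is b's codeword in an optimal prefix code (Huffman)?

Build the tree from the bottom:
d(48) + a(53) → 101
b(54) + 101 → 155
c(111) + 155 → 266
The subtree containing b is merged 2 times, so code length = 2.

2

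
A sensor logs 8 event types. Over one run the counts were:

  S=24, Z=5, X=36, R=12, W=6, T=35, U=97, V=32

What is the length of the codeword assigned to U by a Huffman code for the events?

1

Huffman merges, smallest pair first:
Z(5) + W(6) → 11
11 + R(12) → 23
23 + S(24) → 47
V(32) + T(35) → 67
X(36) + 47 → 83
67 + 83 → 150
U(97) + 150 → 247
U is merged only at the final step, so code length = 1.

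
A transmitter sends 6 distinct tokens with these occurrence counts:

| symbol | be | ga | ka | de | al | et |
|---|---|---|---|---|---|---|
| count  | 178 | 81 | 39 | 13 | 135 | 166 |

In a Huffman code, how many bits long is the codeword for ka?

4

Huffman merges, smallest pair first:
combine de(13), ka(39) → 52
combine 52, ga(81) → 133
combine 133, al(135) → 268
combine et(166), be(178) → 344
combine 268, 344 → 612
The subtree containing ka is merged 4 times, so code length = 4.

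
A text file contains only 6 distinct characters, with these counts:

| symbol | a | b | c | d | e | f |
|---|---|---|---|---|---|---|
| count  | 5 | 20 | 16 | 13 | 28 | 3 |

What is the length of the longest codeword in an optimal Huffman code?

Merge the two lowest-weight nodes at each step:
combine f(3), a(5) → 8
combine 8, d(13) → 21
combine c(16), b(20) → 36
combine 21, e(28) → 49
combine 36, 49 → 85
The rarest symbols sit at the bottom; the longest codeword is 4 bits.

4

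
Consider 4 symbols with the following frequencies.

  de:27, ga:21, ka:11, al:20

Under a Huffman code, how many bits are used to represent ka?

Build the tree from the bottom:
combine ka(11), al(20) → 31
combine ga(21), de(27) → 48
combine 31, 48 → 79
The subtree containing ka is merged 2 times, so code length = 2.

2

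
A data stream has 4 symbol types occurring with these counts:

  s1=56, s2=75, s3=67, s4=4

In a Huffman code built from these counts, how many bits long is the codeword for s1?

3

Build the tree from the bottom:
s4(4) + s1(56) → 60
60 + s3(67) → 127
s2(75) + 127 → 202
s1 sits 3 levels below the root, so its codeword is 3 bits.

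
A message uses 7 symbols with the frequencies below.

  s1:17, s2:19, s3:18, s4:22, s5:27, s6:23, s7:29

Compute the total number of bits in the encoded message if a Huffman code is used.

436

Merge the two smallest weights repeatedly:
combine s1(17), s3(18) → 35
combine s2(19), s4(22) → 41
combine s6(23), s5(27) → 50
combine s7(29), 35 → 64
combine 41, 50 → 91
combine 64, 91 → 155
Each symbol's bit-cost is frequency × depth; summing gives 436 bits (equivalently 35 + 41 + 50 + 64 + 91 + 155).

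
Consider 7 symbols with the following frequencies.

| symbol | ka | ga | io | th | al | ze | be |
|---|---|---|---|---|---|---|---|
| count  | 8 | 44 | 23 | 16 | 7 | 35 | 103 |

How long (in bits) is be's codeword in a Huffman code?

Huffman merges, smallest pair first:
al(7) + ka(8) → 15
15 + th(16) → 31
io(23) + 31 → 54
ze(35) + ga(44) → 79
54 + 79 → 133
be(103) + 133 → 236
be is a child of the root — depth 1, so its codeword is a single bit.

1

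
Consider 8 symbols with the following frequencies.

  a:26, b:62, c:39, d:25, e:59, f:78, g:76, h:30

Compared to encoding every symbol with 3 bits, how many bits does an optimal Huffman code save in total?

Fixed-length: 3 bits × 395 symbols = 1185 bits.
Huffman merges:
combine d(25), a(26) → 51
combine h(30), c(39) → 69
combine 51, e(59) → 110
combine b(62), 69 → 131
combine g(76), f(78) → 154
combine 110, 131 → 241
combine 154, 241 → 395
Huffman total = 51 + 69 + 110 + 131 + 154 + 241 + 395 = 1151 bits.
Saving = 1185 − 1151 = 34 bits.

34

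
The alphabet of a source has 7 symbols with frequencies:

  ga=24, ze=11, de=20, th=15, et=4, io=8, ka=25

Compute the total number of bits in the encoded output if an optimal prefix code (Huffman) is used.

Merge the two smallest weights repeatedly:
combine et(4), io(8) → 12
combine ze(11), 12 → 23
combine th(15), de(20) → 35
combine 23, ga(24) → 47
combine ka(25), 35 → 60
combine 47, 60 → 107
The encoded length is the sum of every internal node's weight: 12 + 23 + 35 + 47 + 60 + 107 = 284 bits.

284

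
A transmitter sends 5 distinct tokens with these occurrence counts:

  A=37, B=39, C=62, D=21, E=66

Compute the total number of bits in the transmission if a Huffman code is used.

508

Build the Huffman tree bottom-up:
combine D(21), A(37) → 58
combine B(39), 58 → 97
combine C(62), E(66) → 128
combine 97, 128 → 225
Each symbol's bit-cost is frequency × depth; summing gives 508 bits (equivalently 58 + 97 + 128 + 225).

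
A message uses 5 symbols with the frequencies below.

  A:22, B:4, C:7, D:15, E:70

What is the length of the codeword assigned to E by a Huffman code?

Huffman merges, smallest pair first:
merge B(4) and C(7): 11
merge 11 and D(15): 26
merge A(22) and 26: 48
merge 48 and E(70): 118
E sits one level below the root: a 1-bit codeword.

1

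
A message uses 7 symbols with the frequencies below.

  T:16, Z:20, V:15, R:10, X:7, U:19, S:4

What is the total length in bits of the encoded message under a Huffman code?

245

Build the Huffman tree bottom-up:
merge S(4) and X(7): 11
merge R(10) and 11: 21
merge V(15) and T(16): 31
merge U(19) and Z(20): 39
merge 21 and 31: 52
merge 39 and 52: 91
Total encoded bits = sum of merged weights = 11 + 21 + 31 + 39 + 52 + 91 = 245.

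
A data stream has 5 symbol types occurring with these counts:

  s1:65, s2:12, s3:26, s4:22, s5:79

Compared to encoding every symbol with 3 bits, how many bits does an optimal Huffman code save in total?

189

Fixed-length: 3 bits × 204 symbols = 612 bits.
Huffman merges:
s2(12) + s4(22) → 34
s3(26) + 34 → 60
60 + s1(65) → 125
s5(79) + 125 → 204
Huffman total = 34 + 60 + 125 + 204 = 423 bits.
Saving = 612 − 423 = 189 bits.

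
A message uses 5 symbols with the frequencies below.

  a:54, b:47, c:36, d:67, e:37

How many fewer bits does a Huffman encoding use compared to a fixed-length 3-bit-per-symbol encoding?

Fixed-length: 3 bits × 241 symbols = 723 bits.
Huffman merges:
merge c(36) and e(37): 73
merge b(47) and a(54): 101
merge d(67) and 73: 140
merge 101 and 140: 241
Huffman total = 73 + 101 + 140 + 241 = 555 bits.
Saving = 723 − 555 = 168 bits.

168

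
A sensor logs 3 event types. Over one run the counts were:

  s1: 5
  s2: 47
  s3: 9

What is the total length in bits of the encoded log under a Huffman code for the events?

75

Greedily combine the two least-frequent nodes:
merge s1(5) and s3(9): 14
merge 14 and s2(47): 61
The encoded length is the sum of every internal node's weight: 14 + 61 = 75 bits.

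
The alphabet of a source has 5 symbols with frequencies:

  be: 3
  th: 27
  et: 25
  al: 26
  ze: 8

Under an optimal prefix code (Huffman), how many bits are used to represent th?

2

Huffman merges, smallest pair first:
merge be(3) and ze(8): 11
merge 11 and et(25): 36
merge al(26) and th(27): 53
merge 36 and 53: 89
th sits 2 levels below the root, so its codeword is 2 bits.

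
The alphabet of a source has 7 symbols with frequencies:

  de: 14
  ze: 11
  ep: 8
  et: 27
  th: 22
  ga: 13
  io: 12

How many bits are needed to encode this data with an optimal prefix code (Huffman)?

291

Build the Huffman tree bottom-up:
ep(8) + ze(11) → 19
io(12) + ga(13) → 25
de(14) + 19 → 33
th(22) + 25 → 47
et(27) + 33 → 60
47 + 60 → 107
Each symbol's bit-cost is frequency × depth; summing gives 291 bits (equivalently 19 + 25 + 33 + 47 + 60 + 107).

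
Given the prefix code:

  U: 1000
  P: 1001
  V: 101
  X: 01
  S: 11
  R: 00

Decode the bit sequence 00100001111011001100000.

Read left to right; each codeword is recognised as soon as it completes (prefix code):
  00→R | 1000→U | 01→X | 11→S | 101→V | 1001→P | 1000→U | 00→R
Decoded message: RUXSVPUR

RUXSVPUR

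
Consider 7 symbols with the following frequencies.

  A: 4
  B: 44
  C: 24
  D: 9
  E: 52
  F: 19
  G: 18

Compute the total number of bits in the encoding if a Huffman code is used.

427

Build the Huffman tree bottom-up:
A(4) + D(9) → 13
13 + G(18) → 31
F(19) + C(24) → 43
31 + 43 → 74
B(44) + E(52) → 96
74 + 96 → 170
Total encoded bits = sum of merged weights = 13 + 31 + 43 + 74 + 96 + 170 = 427.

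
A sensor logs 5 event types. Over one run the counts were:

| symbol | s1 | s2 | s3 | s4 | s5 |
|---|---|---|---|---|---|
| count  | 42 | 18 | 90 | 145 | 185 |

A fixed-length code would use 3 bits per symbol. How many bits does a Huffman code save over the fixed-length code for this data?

455

Fixed-length: 3 bits × 480 symbols = 1440 bits.
Huffman merges:
merge s2(18) and s1(42): 60
merge 60 and s3(90): 150
merge s4(145) and 150: 295
merge s5(185) and 295: 480
Huffman total = 60 + 150 + 295 + 480 = 985 bits.
Saving = 1440 − 985 = 455 bits.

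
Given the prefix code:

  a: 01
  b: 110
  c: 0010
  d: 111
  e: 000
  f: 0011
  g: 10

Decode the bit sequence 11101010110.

Read left to right; each codeword is recognised as soon as it completes (prefix code):
  111→d | 01→a | 01→a | 01→a | 10→g
Decoded message: daaag

daaag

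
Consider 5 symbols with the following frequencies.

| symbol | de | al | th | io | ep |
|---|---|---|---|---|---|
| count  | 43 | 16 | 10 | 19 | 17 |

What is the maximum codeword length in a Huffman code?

3

Merge the two lowest-weight nodes at each step:
combine th(10), al(16) → 26
combine ep(17), io(19) → 36
combine 26, 36 → 62
combine de(43), 62 → 105
The rarest symbols sit at the bottom; the longest codeword is 3 bits.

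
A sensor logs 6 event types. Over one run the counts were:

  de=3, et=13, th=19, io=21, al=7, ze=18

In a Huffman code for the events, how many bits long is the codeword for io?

2

Build the tree from the bottom:
combine de(3), al(7) → 10
combine 10, et(13) → 23
combine ze(18), th(19) → 37
combine io(21), 23 → 44
combine 37, 44 → 81
io sits 2 levels below the root, so its codeword is 2 bits.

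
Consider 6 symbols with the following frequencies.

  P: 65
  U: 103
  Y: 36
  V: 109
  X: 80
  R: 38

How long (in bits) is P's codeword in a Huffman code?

Build the tree from the bottom:
merge Y(36) and R(38): 74
merge P(65) and 74: 139
merge X(80) and U(103): 183
merge V(109) and 139: 248
merge 183 and 248: 431
P sits 3 levels below the root, so its codeword is 3 bits.

3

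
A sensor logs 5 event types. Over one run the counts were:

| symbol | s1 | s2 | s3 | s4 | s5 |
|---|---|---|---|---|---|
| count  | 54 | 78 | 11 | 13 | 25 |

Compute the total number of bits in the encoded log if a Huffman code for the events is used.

Build the Huffman tree bottom-up:
s3(11) + s4(13) → 24
24 + s5(25) → 49
49 + s1(54) → 103
s2(78) + 103 → 181
The encoded length is the sum of every internal node's weight: 24 + 49 + 103 + 181 = 357 bits.

357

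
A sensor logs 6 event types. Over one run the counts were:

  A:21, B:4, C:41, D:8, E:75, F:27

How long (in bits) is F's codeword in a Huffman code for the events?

Huffman merges, smallest pair first:
B(4) + D(8) → 12
12 + A(21) → 33
F(27) + 33 → 60
C(41) + 60 → 101
E(75) + 101 → 176
The subtree containing F is merged 3 times, so code length = 3.

3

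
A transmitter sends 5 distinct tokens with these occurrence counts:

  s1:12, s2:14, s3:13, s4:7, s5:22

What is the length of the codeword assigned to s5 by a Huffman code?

Build the tree from the bottom:
combine s4(7), s1(12) → 19
combine s3(13), s2(14) → 27
combine 19, s5(22) → 41
combine 27, 41 → 68
s5's leaf is at depth 2, giving a 2-bit codeword.

2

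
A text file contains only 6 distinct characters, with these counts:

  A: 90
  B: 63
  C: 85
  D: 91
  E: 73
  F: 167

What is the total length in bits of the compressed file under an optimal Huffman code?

1449

Merge the two smallest weights repeatedly:
B(63) + E(73) → 136
C(85) + A(90) → 175
D(91) + 136 → 227
F(167) + 175 → 342
227 + 342 → 569
Each symbol's bit-cost is frequency × depth; summing gives 1449 bits (equivalently 136 + 175 + 227 + 342 + 569).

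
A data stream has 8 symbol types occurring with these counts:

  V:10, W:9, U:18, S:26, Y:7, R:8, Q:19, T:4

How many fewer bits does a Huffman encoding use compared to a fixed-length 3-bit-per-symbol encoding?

Fixed-length: 3 bits × 101 symbols = 303 bits.
Huffman merges:
combine T(4), Y(7) → 11
combine R(8), W(9) → 17
combine V(10), 11 → 21
combine 17, U(18) → 35
combine Q(19), 21 → 40
combine S(26), 35 → 61
combine 40, 61 → 101
Huffman total = 11 + 17 + 21 + 35 + 40 + 61 + 101 = 286 bits.
Saving = 303 − 286 = 17 bits.

17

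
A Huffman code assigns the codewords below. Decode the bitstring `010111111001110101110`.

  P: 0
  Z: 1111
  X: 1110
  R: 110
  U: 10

PUZRPXUX

Read left to right; each codeword is recognised as soon as it completes (prefix code):
  0→P | 10→U | 1111→Z | 110→R | 0→P | 1110→X | 10→U | 1110→X
Decoded message: PUZRPXUX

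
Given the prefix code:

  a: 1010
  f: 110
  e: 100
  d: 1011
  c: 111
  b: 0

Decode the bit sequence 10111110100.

Read left to right; each codeword is recognised as soon as it completes (prefix code):
  1011→d | 111→c | 0→b | 100→e
Decoded message: dcbe

dcbe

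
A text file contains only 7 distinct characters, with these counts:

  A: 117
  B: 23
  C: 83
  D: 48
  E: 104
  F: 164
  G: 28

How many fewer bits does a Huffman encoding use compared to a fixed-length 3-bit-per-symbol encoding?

235

Fixed-length: 3 bits × 567 symbols = 1701 bits.
Huffman merges:
combine B(23), G(28) → 51
combine D(48), 51 → 99
combine C(83), 99 → 182
combine E(104), A(117) → 221
combine F(164), 182 → 346
combine 221, 346 → 567
Huffman total = 51 + 99 + 182 + 221 + 346 + 567 = 1466 bits.
Saving = 1701 − 1466 = 235 bits.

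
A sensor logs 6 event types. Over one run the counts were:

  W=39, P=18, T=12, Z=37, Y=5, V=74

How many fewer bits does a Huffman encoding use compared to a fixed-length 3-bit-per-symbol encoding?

135

Fixed-length: 3 bits × 185 symbols = 555 bits.
Huffman merges:
merge Y(5) and T(12): 17
merge 17 and P(18): 35
merge 35 and Z(37): 72
merge W(39) and 72: 111
merge V(74) and 111: 185
Huffman total = 17 + 35 + 72 + 111 + 185 = 420 bits.
Saving = 555 − 420 = 135 bits.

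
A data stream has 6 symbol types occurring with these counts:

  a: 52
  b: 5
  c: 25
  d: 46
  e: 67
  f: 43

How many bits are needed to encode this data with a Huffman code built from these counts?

Merge the two smallest weights repeatedly:
combine b(5), c(25) → 30
combine 30, f(43) → 73
combine d(46), a(52) → 98
combine e(67), 73 → 140
combine 98, 140 → 238
Total encoded bits = sum of merged weights = 30 + 73 + 98 + 140 + 238 = 579.

579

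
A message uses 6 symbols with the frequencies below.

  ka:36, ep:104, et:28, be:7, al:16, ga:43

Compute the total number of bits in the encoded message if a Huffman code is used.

517

Build the Huffman tree bottom-up:
merge be(7) and al(16): 23
merge 23 and et(28): 51
merge ka(36) and ga(43): 79
merge 51 and 79: 130
merge ep(104) and 130: 234
Total encoded bits = sum of merged weights = 23 + 51 + 79 + 130 + 234 = 517.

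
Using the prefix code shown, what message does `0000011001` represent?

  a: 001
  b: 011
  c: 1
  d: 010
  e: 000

eaca

Read left to right; each codeword is recognised as soon as it completes (prefix code):
  000→e | 001→a | 1→c | 001→a
Decoded message: eaca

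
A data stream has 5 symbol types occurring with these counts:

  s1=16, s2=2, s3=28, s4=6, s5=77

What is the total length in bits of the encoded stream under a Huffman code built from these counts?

Build the Huffman tree bottom-up:
s2(2) + s4(6) → 8
8 + s1(16) → 24
24 + s3(28) → 52
52 + s5(77) → 129
The encoded length is the sum of every internal node's weight: 8 + 24 + 52 + 129 = 213 bits.

213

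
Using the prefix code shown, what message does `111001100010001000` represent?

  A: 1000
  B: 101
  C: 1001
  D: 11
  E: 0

Read left to right; each codeword is recognised as soon as it completes (prefix code):
  11→D | 1001→C | 1000→A | 1000→A | 1000→A
Decoded message: DCAAA

DCAAA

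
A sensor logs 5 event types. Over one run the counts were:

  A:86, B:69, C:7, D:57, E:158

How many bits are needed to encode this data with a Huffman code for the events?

Merge the two smallest weights repeatedly:
C(7) + D(57) → 64
64 + B(69) → 133
A(86) + 133 → 219
E(158) + 219 → 377
Total encoded bits = sum of merged weights = 64 + 133 + 219 + 377 = 793.

793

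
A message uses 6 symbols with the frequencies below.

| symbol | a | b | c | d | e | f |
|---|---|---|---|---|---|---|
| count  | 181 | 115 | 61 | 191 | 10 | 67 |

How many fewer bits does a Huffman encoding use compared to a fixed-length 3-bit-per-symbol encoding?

Fixed-length: 3 bits × 625 symbols = 1875 bits.
Huffman merges:
e(10) + c(61) → 71
f(67) + 71 → 138
b(115) + 138 → 253
a(181) + d(191) → 372
253 + 372 → 625
Huffman total = 71 + 138 + 253 + 372 + 625 = 1459 bits.
Saving = 1875 − 1459 = 416 bits.

416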